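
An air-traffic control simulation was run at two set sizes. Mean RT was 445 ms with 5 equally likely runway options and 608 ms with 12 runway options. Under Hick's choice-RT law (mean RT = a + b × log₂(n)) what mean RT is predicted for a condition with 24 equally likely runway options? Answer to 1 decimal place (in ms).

737.1 ms

Fit slope and intercept:
  b = (608 − 445) / (log₂ 12 − log₂ 5) = 163 / (3.5850 − 2.3219) = 129.054 ms/bit
  a = 445 − 129.054 × 2.3219 = 145.345 ms
Then RT(24) = 145.345 + 129.054 × log₂ 24 = 145.345 + 129.054 × 4.5850 ≈ 737.054 ms.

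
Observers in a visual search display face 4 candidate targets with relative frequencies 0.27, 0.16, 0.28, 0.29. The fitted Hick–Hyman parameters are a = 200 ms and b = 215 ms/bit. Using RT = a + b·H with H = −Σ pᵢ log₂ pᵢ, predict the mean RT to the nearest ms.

H = 0.27·log₂(1/0.27) + 0.16·log₂(1/0.16) + 0.28·log₂(1/0.28) + 0.29·log₂(1/0.29) = 1.9652 bits.
RT = 200 + 215 × 1.9652 = 622.51 ms.

623 ms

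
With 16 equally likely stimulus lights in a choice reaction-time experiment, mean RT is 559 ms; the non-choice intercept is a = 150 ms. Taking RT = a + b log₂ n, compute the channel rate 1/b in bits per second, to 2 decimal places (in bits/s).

b = (559 − 150)/log₂ 16 = 409/4 = 102.250 ms per bit = 0.10225 s/bit; the reciprocal is 9.780 bits/s.

9.78 bits/s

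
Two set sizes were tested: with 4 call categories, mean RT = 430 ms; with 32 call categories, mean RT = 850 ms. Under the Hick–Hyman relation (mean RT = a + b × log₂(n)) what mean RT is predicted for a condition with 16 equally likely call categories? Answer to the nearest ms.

Solve the two-equation system in a and b:
  b = (850 − 430) / (log₂ 32 − log₂ 4) = 420 / (5 − 2) = 140 ms/bit
  a = 430 − 140 × 2 = 150 ms
Then RT(16) = 150 + 140 × log₂ 16 = 150 + 140 × 4 ≈ 710.000 ms.

710 ms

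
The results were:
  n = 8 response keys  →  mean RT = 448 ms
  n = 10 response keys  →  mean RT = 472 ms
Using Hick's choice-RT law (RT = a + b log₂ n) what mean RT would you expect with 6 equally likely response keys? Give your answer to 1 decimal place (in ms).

RT is linear in log₂ n, so two points fix the line:
  b = (472 − 448) / (log₂ 10 − log₂ 8) = 24 / (3.3219 − 3) = 74.551 ms/bit
  a = 448 − 74.551 × 3 = 224.348 ms
Then RT(6) = 224.348 + 74.551 × log₂ 6 = 224.348 + 74.551 × 2.5850 ≈ 417.059 ms.

417.1 ms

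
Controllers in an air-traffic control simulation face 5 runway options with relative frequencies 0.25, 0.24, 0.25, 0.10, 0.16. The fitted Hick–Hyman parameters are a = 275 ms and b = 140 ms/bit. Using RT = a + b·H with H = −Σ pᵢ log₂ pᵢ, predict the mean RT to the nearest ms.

Entropy contributions −pᵢ log₂ pᵢ: 0.5000, 0.4941, 0.5000, 0.3322, 0.4230; sum H = 2.2493 bits.
RT = a + bH = 275 + 140·2.2493 = 589.91 ms.

590 ms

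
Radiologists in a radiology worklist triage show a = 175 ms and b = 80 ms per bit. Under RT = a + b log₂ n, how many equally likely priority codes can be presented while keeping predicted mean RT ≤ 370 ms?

5

Set 175 + 80·log₂ n ≤ 370 → log₂ n ≤ (370 − 175)/80 = 2.4375.
So n ≤ 2^2.4375 = 5.417; the largest integer n is 5.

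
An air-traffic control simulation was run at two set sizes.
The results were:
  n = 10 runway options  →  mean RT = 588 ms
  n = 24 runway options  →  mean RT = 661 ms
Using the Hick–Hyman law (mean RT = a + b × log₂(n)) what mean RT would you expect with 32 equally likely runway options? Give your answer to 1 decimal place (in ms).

With log₂ n on the abscissa the relation is linear; from the two conditions:
  b = (661 − 588) / (log₂ 24 − log₂ 10) = 73 / (4.5850 − 3.3219) = 57.797 ms/bit
  a = 588 − 57.797 × 3.3219 = 396.001 ms
Then RT(32) = 396.001 + 57.797 × log₂ 32 = 396.001 + 57.797 × 5 ≈ 684.988 ms.

685.0 ms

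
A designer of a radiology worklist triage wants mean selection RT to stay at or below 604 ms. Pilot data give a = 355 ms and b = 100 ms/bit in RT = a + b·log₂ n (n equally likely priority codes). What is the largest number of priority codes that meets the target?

100·log₂ n ≤ 604 − 355 = 249, giving log₂ n ≤ 2.4900 and n ≤ 5.618. The largest whole number is 5.

5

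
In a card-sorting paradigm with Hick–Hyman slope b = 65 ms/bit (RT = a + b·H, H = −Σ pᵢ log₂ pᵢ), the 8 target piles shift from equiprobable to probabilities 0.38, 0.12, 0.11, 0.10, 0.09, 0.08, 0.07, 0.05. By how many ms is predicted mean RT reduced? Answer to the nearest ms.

Equiprobable entropy H₀ = log₂ 8 = 3.0000 bits.
Skewed entropy H = −Σ pᵢ log₂ pᵢ = 2.6688 bits.
ΔRT = b·(H₀ − H) = 65 × 0.3312 = 21.53 ms.

22 ms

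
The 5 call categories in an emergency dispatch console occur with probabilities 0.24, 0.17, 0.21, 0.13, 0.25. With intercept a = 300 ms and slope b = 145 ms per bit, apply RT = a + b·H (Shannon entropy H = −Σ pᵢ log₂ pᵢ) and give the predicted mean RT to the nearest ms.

631 ms

H = 0.24·log₂(1/0.24) + 0.17·log₂(1/0.17) + 0.21·log₂(1/0.21) + 0.13·log₂(1/0.13) + 0.25·log₂(1/0.25) = 2.2842 bits.
RT = 300 + 145 × 2.2842 = 631.21 ms.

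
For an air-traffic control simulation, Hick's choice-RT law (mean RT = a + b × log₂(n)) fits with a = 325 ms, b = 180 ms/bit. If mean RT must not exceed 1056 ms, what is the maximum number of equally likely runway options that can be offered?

16

Information budget: (1056 − 325)/180 = 4.0611 bits, so n ≤ 2^4.0611 = 16.692 → at most 16.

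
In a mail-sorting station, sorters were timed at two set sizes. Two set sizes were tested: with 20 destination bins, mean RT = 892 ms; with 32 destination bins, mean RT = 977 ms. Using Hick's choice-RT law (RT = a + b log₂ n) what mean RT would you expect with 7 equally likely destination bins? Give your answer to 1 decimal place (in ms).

702.1 ms

RT is linear in log₂ n, so two points fix the line:
  b = (977 − 892) / (log₂ 32 − log₂ 20) = 85 / (5 − 4.3219) = 125.355 ms/bit
  a = 892 − 125.355 × 4.3219 = 350.223 ms
Then RT(7) = 350.223 + 125.355 × log₂ 7 = 350.223 + 125.355 × 2.8074 ≈ 702.140 ms.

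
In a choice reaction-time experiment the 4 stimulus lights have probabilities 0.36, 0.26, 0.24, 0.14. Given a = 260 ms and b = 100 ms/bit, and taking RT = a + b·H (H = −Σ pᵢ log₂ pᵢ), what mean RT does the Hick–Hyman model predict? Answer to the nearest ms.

453 ms

H = 0.36·log₂(1/0.36) + 0.26·log₂(1/0.26) + 0.24·log₂(1/0.24) + 0.14·log₂(1/0.14) = 1.9271 bits.
RT = 260 + 100 × 1.9271 = 452.71 ms.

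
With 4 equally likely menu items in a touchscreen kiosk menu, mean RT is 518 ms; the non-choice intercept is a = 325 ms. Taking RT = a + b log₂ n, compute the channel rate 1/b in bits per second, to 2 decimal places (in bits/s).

Choice component = 518 − 325 = 193 ms over log₂(4) = 2 bits.
b = 193 / 2 = 96.500 ms/bit, so 1/b = 10.363 bits/s.

10.36 bits/s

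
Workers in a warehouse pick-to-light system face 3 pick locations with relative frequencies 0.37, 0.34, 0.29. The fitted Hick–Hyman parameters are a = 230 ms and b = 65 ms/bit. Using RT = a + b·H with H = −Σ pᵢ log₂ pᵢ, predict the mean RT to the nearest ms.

H = 0.37·log₂(1/0.37) + 0.34·log₂(1/0.34) + 0.29·log₂(1/0.29) = 1.5778 bits.
RT = 230 + 65 × 1.5778 = 332.56 ms.

333 ms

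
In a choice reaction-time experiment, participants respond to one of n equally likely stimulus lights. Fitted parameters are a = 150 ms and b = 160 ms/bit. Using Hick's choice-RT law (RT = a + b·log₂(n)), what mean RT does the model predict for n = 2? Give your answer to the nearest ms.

310 ms

log₂(2) = 1 bits, so RT = 150 + 160 × 1 ≈ 310.000 ms.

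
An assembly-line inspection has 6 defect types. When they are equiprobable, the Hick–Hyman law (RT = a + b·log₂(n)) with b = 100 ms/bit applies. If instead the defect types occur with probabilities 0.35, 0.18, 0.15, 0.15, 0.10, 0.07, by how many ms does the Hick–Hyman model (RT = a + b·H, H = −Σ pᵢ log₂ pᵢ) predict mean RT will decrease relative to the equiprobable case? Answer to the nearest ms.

The RT saving is b·ΔH. Equiprobable H₀ = log₂(6) = 2.5850 bits; with the given probabilities H = 2.3972 bits.
b·(H₀ − H) = 100 × (2.5850 − 2.3972) = 18.77 ms.

19 ms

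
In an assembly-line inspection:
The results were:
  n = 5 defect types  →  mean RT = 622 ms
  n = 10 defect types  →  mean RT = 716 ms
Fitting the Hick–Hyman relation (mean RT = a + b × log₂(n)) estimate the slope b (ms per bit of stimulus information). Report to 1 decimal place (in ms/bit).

94.0 ms/bit

The slope on a log₂ axis is (716 − 622) / (3.3219 − 2.3219) = 94.000 ms/bit.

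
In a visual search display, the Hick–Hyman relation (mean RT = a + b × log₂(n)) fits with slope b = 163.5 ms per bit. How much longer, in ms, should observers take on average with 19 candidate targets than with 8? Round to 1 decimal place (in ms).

Only the slope matters, since a is common to both: ΔRT = b·log₂(n₂/n₁).
log₂(19) − log₂(8) = 4.2479 − 3 = 1.2479.
ΔRT = 163.5 × 1.2479 = 204.036 ms.

204.0 ms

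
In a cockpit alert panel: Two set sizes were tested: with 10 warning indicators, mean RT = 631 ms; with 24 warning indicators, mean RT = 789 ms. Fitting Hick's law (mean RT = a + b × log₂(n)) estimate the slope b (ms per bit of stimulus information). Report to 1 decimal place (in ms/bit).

125.1 ms/bit

Slope: b = (789 − 631) / (log₂ 24 − log₂ 10) = 158/1.2630 = 125.096 ms/bit.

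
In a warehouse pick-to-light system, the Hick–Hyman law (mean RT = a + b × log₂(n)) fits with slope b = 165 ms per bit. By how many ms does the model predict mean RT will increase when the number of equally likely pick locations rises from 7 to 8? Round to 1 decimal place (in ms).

31.8 ms

The intercept a cancels: ΔRT = b·(log₂ n₂ − log₂ n₁) = b·log₂(n₂/n₁).
log₂(8) − log₂(7) = 3 − 2.8074 = 0.1926.
ΔRT = 165 × 0.1926 = 31.786 ms.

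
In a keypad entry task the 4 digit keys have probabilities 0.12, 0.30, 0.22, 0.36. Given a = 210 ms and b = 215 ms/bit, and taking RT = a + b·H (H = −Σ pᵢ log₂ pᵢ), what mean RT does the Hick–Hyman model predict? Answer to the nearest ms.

618 ms

Entropy contributions −pᵢ log₂ pᵢ: 0.3671, 0.5211, 0.4806, 0.5306; sum H = 1.8993 bits.
RT = a + bH = 210 + 215·1.8993 = 618.36 ms.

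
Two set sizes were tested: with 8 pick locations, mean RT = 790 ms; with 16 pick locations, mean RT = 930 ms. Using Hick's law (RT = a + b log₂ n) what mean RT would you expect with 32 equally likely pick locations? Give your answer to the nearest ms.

1070 ms

RT is linear in log₂ n, so two points fix the line:
  b = (930 − 790) / (log₂ 16 − log₂ 8) = 140 / (4 − 3) = 140 ms/bit
  a = 790 − 140 × 3 = 370 ms
Then RT(32) = 370 + 140 × log₂ 32 = 370 + 140 × 5 ≈ 1070.000 ms.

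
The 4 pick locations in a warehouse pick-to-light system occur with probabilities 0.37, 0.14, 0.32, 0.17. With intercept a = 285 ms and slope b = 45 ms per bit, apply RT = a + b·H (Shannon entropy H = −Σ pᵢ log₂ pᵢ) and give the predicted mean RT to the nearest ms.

Entropy contributions −pᵢ log₂ pᵢ: 0.5307, 0.3971, 0.5260, 0.4346; sum H = 1.8885 bits.
RT = a + bH = 285 + 45·1.8885 = 369.98 ms.

370 ms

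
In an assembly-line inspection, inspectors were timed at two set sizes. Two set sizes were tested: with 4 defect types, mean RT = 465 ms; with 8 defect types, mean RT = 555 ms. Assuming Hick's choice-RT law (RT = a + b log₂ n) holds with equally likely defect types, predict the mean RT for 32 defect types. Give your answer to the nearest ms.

Solve the two-equation system in a and b:
  b = (555 − 465) / (log₂ 8 − log₂ 4) = 90 / (3 − 2) = 90 ms/bit
  a = 465 − 90 × 2 = 285 ms
Then RT(32) = 285 + 90 × log₂ 32 = 285 + 90 × 5 ≈ 735.000 ms.

735 ms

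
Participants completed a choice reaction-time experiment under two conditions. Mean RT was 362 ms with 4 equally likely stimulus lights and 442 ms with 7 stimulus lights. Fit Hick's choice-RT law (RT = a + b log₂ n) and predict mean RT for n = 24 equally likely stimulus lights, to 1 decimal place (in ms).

With log₂ n on the abscissa the relation is linear; from the two conditions:
  b = (442 − 362) / (log₂ 7 − log₂ 4) = 80 / (2.8074 − 2) = 99.089 ms/bit
  a = 362 − 99.089 × 2 = 163.822 ms
Then RT(24) = 163.822 + 99.089 × log₂ 24 = 163.822 + 99.089 × 4.5850 ≈ 618.141 ms.

618.1 ms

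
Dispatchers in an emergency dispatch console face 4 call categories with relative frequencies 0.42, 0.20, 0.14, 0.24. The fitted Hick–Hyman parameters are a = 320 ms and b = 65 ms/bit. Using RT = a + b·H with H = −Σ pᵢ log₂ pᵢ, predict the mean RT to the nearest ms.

H = 0.42·log₂(1/0.42) + 0.20·log₂(1/0.20) + 0.14·log₂(1/0.14) + 0.24·log₂(1/0.24) = 1.8813 bits.
RT = 320 + 65 × 1.8813 = 442.28 ms.

442 ms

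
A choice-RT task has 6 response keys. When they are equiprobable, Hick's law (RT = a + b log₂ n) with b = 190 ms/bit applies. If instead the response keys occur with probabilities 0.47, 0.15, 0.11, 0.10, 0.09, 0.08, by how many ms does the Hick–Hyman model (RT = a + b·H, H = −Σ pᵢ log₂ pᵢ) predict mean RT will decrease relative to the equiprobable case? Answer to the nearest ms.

71 ms

The RT saving is b·ΔH. Equiprobable H₀ = log₂(6) = 2.5850 bits; with the given probabilities H = 2.2091 bits.
b·(H₀ − H) = 190 × (2.5850 − 2.2091) = 71.41 ms.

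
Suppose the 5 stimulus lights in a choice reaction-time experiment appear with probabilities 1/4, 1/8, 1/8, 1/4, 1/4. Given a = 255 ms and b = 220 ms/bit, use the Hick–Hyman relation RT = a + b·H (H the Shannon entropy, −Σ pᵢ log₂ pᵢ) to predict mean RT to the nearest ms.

750 ms

Each term −pᵢ log₂ pᵢ: 0.25·2 + 0.125·3 + 0.125·3 + 0.25·2 + 0.25·2; summed, H = 2.250 bits.
Mean RT = a + bH = 255 + 220·2.250 = 750.00 ms.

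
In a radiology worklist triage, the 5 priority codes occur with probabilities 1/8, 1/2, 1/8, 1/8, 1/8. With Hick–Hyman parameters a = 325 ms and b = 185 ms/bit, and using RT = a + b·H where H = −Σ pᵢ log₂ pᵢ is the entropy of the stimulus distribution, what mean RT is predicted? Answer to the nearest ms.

695 ms

Each term −pᵢ log₂ pᵢ: 0.125·3 + 0.5·1 + 0.125·3 + 0.125·3 + 0.125·3; summed, H = 2.000 bits.
Mean RT = a + bH = 325 + 185·2.000 = 695.00 ms.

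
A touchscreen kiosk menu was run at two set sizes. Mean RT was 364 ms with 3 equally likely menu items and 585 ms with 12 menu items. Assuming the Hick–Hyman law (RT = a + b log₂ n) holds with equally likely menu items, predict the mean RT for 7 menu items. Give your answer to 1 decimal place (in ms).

RT is linear in log₂ n, so two points fix the line:
  b = (585 − 364) / (log₂ 12 − log₂ 3) = 221 / (3.5850 − 1.5850) = 110.500 ms/bit
  a = 364 − 110.500 × 1.5850 = 188.862 ms
Then RT(7) = 188.862 + 110.500 × log₂ 7 = 188.862 + 110.500 × 2.8074 ≈ 499.074 ms.

499.1 ms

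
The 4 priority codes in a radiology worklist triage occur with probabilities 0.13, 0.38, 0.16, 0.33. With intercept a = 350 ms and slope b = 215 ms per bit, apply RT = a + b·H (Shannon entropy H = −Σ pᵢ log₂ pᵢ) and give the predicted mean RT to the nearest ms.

Entropy contributions −pᵢ log₂ pᵢ: 0.3826, 0.5305, 0.4230, 0.5278; sum H = 1.8639 bits.
RT = a + bH = 350 + 215·1.8639 = 750.75 ms.

751 ms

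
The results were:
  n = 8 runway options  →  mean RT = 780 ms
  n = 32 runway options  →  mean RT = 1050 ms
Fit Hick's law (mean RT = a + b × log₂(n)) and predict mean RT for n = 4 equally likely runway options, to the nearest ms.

Fit slope and intercept:
  b = (1050 − 780) / (log₂ 32 − log₂ 8) = 270 / (5 − 3) = 135 ms/bit
  a = 780 − 135 × 3 = 375 ms
Then RT(4) = 375 + 135 × log₂ 4 = 375 + 135 × 2 ≈ 645.000 ms.

645 ms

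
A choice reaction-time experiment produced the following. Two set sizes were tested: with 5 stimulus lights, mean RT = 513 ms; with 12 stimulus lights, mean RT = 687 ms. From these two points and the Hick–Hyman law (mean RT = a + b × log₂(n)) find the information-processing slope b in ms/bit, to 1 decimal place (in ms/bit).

137.8 ms/bit

The slope on a log₂ axis is (687 − 513) / (3.5850 − 2.3219) = 137.763 ms/bit.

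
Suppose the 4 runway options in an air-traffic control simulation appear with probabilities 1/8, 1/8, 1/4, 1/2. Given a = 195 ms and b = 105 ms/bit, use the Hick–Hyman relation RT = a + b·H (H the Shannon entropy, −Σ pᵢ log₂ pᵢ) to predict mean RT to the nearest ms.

Each term −pᵢ log₂ pᵢ: 0.125·3 + 0.125·3 + 0.25·2 + 0.5·1; summed, H = 1.750 bits.
Mean RT = a + bH = 195 + 105·1.750 = 378.75 ms.

379 ms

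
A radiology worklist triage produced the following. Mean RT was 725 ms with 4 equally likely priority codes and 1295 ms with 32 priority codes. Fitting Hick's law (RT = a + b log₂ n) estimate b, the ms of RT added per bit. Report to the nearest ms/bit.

190 ms/bit

b = (RT₂ − RT₁)/(log₂ n₂ − log₂ n₁) = (1295 − 725)/(5 − 2) = 190 ms/bit.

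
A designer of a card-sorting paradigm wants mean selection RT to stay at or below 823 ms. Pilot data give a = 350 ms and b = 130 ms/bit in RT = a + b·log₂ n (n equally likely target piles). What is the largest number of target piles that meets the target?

12

130·log₂ n ≤ 823 − 350 = 473, giving log₂ n ≤ 3.6385 and n ≤ 12.453. The largest whole number is 12.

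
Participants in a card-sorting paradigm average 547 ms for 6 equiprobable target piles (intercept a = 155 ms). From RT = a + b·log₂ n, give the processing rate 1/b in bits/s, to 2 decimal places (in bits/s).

b = (547 − 155)/log₂ 6 = 392/2.5850 = 151.646 ms per bit = 0.15165 s/bit; the reciprocal is 6.594 bits/s.

6.59 bits/s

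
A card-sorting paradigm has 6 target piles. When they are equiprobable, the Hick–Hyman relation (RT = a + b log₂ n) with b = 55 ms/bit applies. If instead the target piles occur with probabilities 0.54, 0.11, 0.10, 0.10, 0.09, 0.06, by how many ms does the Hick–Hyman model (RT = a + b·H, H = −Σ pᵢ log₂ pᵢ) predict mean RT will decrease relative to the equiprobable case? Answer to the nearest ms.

The RT saving is b·ΔH. Equiprobable H₀ = log₂(6) = 2.5850 bits; with the given probabilities H = 2.0509 bits.
b·(H₀ − H) = 55 × (2.5850 − 2.0509) = 29.37 ms.

29 ms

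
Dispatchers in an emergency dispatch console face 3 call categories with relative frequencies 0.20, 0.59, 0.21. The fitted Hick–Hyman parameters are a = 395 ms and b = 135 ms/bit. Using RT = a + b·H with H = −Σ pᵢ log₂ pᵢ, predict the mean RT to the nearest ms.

H = 0.20·log₂(1/0.20) + 0.59·log₂(1/0.59) + 0.21·log₂(1/0.21) = 1.3863 bits.
RT = 395 + 135 × 1.3863 = 582.15 ms.

582 ms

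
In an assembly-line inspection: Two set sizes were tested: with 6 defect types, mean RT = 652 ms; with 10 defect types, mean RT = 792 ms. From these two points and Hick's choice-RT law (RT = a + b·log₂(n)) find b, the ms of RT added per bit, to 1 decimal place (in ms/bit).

190.0 ms/bit

Slope: b = (792 − 652) / (log₂ 10 − log₂ 6) = 140/0.7370 = 189.968 ms/bit.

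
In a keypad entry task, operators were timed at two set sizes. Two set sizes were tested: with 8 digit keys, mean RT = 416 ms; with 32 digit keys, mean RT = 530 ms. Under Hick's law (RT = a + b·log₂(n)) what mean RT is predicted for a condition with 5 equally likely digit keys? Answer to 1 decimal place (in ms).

377.3 ms

Solve the two-equation system in a and b:
  b = (530 − 416) / (log₂ 32 − log₂ 8) = 114 / (5 − 3) = 57.000 ms/bit
  a = 416 − 57.000 × 3 = 245.000 ms
Then RT(5) = 245.000 + 57.000 × log₂ 5 = 245.000 + 57.000 × 2.3219 ≈ 377.350 ms.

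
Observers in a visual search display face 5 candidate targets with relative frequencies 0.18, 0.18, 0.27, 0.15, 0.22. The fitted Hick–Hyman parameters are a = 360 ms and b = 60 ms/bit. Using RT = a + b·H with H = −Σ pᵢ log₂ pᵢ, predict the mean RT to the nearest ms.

498 ms

Entropy contributions −pᵢ log₂ pᵢ: 0.4453, 0.4453, 0.5100, 0.4105, 0.4806; sum H = 2.2918 bits.
RT = a + bH = 360 + 60·2.2918 = 497.51 ms.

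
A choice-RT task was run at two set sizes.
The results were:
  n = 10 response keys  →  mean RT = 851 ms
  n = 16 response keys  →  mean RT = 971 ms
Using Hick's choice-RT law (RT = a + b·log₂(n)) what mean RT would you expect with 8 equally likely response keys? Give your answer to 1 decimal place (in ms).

794.0 ms

With log₂ n on the abscissa the relation is linear; from the two conditions:
  b = (971 − 851) / (log₂ 16 − log₂ 10) = 120 / (4 − 3.3219) = 176.972 ms/bit
  a = 851 − 176.972 × 3.3219 = 263.110 ms
Then RT(8) = 263.110 + 176.972 × log₂ 8 = 263.110 + 176.972 × 3 ≈ 794.028 ms.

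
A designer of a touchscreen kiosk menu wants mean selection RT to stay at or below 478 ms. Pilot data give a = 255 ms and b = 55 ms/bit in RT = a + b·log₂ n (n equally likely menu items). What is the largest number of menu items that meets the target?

16

Set 255 + 55·log₂ n ≤ 478 → log₂ n ≤ (478 − 255)/55 = 4.0545.
So n ≤ 2^4.0545 = 16.617; the largest integer n is 16.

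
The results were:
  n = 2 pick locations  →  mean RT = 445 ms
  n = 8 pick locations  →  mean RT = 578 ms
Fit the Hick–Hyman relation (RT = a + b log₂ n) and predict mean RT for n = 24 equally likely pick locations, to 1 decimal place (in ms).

683.4 ms

Solve the two-equation system in a and b:
  b = (578 − 445) / (log₂ 8 − log₂ 2) = 133 / (3 − 1) = 66.500 ms/bit
  a = 445 − 66.500 × 1 = 378.500 ms
Then RT(24) = 378.500 + 66.500 × log₂ 24 = 378.500 + 66.500 × 4.5850 ≈ 683.400 ms.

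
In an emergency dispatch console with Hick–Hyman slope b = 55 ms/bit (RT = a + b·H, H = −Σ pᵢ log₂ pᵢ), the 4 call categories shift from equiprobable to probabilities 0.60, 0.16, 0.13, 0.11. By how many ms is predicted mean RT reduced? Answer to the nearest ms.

22 ms

The RT saving is b·ΔH. Equiprobable H₀ = log₂(4) = 2.0000 bits; with the given probabilities H = 1.5981 bits.
b·(H₀ − H) = 55 × (2.0000 − 1.5981) = 22.10 ms.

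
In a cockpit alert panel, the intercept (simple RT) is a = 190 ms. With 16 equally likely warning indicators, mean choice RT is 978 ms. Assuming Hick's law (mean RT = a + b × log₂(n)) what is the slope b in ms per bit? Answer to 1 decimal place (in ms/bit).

197.0 ms/bit

log₂(16) = 4 bits.
b = (RT − a)/log₂ n = (978 − 190) / 4 = 197.000 ms/bit.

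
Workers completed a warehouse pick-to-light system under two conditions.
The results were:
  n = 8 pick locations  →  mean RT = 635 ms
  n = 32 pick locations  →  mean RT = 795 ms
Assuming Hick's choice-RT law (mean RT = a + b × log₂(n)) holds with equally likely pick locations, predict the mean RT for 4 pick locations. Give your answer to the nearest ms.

555 ms

RT is linear in log₂ n, so two points fix the line:
  b = (795 − 635) / (log₂ 32 − log₂ 8) = 160 / (5 − 3) = 80 ms/bit
  a = 635 − 80 × 3 = 395 ms
Then RT(4) = 395 + 80 × log₂ 4 = 395 + 80 × 2 ≈ 555.000 ms.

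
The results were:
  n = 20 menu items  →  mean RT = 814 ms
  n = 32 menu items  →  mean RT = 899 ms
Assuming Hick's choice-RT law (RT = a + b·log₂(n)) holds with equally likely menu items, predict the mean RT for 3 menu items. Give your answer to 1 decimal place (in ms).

470.9 ms

RT is linear in log₂ n, so two points fix the line:
  b = (899 − 814) / (log₂ 32 − log₂ 20) = 85 / (5 − 4.3219) = 125.355 ms/bit
  a = 814 − 125.355 × 4.3219 = 272.223 ms
Then RT(3) = 272.223 + 125.355 × log₂ 3 = 272.223 + 125.355 × 1.5850 ≈ 470.906 ms.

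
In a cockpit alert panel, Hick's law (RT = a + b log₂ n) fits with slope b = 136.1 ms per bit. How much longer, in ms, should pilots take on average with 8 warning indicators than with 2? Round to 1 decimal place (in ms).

The intercept a cancels: ΔRT = b·(log₂ n₂ − log₂ n₁) = b·log₂(n₂/n₁).
log₂(8) − log₂(2) = log₂(8/2) = log₂(4) = 2.
ΔRT = 136.1 × 2.0000 = 272.200 ms.

272.2 ms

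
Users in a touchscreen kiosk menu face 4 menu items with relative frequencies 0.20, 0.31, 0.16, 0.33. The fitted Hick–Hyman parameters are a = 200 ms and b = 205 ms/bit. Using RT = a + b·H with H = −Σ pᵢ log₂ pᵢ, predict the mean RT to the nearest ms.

597 ms

H = 0.20·log₂(1/0.20) + 0.31·log₂(1/0.31) + 0.16·log₂(1/0.16) + 0.33·log₂(1/0.33) = 1.9390 bits.
RT = 200 + 205 × 1.9390 = 597.50 ms.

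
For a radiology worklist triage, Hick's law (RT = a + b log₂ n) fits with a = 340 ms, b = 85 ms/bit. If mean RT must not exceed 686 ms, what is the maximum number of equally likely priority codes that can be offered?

Information budget: (686 − 340)/85 = 4.0706 bits, so n ≤ 2^4.0706 = 16.802 → at most 16.

16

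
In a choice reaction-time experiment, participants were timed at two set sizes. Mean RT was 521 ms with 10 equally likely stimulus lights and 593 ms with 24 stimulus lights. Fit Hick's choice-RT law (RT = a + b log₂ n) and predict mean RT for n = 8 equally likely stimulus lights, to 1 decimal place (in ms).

502.6 ms

RT is linear in log₂ n, so two points fix the line:
  b = (593 − 521) / (log₂ 24 − log₂ 10) = 72 / (4.5850 − 3.3219) = 57.006 ms/bit
  a = 521 − 57.006 × 3.3219 = 331.632 ms
Then RT(8) = 331.632 + 57.006 × log₂ 8 = 331.632 + 57.006 × 3 ≈ 502.648 ms.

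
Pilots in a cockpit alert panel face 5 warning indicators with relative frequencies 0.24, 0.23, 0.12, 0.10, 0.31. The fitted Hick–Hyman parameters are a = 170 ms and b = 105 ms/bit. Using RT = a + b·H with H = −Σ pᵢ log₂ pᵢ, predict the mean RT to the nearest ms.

Entropy contributions −pᵢ log₂ pᵢ: 0.4941, 0.4877, 0.3671, 0.3322, 0.5238; sum H = 2.2049 bits.
RT = a + bH = 170 + 105·2.2049 = 401.51 ms.

402 ms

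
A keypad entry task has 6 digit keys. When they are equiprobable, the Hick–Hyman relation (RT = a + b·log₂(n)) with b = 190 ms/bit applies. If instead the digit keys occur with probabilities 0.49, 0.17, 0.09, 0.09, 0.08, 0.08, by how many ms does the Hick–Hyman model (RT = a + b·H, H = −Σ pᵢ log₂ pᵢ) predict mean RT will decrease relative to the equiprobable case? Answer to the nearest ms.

83 ms

Equiprobable entropy H₀ = log₂ 6 = 2.5850 bits.
Skewed entropy H = −Σ pᵢ log₂ pᵢ = 2.1472 bits.
ΔRT = b·(H₀ − H) = 190 × 0.4378 = 83.18 ms.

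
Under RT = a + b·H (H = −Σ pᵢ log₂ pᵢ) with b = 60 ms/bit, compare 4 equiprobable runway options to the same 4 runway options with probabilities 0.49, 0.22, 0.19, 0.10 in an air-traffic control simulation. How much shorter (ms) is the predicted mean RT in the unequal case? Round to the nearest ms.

The RT saving is b·ΔH. Equiprobable H₀ = log₂(4) = 2.0000 bits; with the given probabilities H = 1.7723 bits.
b·(H₀ − H) = 60 × (2.0000 − 1.7723) = 13.66 ms.

14 ms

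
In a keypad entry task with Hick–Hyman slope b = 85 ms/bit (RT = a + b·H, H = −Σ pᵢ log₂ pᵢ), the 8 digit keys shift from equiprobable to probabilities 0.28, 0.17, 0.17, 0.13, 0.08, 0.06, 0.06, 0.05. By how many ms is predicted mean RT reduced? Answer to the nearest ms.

The RT saving is b·ΔH. Equiprobable H₀ = log₂(8) = 3.0000 bits; with the given probabilities H = 2.7607 bits.
b·(H₀ − H) = 85 × (3.0000 − 2.7607) = 20.34 ms.

20 ms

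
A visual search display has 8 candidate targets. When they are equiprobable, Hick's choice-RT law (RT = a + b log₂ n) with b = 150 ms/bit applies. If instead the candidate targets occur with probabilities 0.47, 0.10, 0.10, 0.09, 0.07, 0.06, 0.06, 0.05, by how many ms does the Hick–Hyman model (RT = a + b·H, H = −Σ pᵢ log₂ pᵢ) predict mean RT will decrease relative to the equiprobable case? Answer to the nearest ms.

81 ms

Equiprobable entropy H₀ = log₂ 8 = 3.0000 bits.
Skewed entropy H = −Σ pᵢ log₂ pᵢ = 2.4607 bits.
ΔRT = b·(H₀ − H) = 150 × 0.5393 = 80.89 ms.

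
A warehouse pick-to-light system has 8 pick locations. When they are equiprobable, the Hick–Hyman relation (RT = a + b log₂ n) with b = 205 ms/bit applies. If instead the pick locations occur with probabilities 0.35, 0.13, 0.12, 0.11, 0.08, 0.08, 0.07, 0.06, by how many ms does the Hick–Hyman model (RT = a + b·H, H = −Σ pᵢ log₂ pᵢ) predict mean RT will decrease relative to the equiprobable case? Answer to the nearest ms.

The RT saving is b·ΔH. Equiprobable H₀ = log₂(8) = 3.0000 bits; with the given probabilities H = 2.7252 bits.
b·(H₀ − H) = 205 × (3.0000 − 2.7252) = 56.33 ms.

56 ms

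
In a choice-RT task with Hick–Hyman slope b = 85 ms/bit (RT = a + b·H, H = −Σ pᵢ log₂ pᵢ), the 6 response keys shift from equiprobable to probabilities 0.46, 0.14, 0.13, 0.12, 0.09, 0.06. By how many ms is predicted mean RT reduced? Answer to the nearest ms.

Equiprobable entropy H₀ = log₂ 6 = 2.5850 bits.
Skewed entropy H = −Σ pᵢ log₂ pᵢ = 2.2183 bits.
ΔRT = b·(H₀ − H) = 85 × 0.3666 = 31.16 ms.

31 ms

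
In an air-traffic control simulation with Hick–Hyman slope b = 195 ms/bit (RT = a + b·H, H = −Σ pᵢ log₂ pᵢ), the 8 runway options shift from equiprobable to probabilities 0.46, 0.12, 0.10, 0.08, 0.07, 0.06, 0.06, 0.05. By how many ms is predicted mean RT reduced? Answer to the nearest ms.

Equiprobable entropy H₀ = log₂ 8 = 3.0000 bits.
Skewed entropy H = −Σ pᵢ log₂ pᵢ = 2.4778 bits.
ΔRT = b·(H₀ − H) = 195 × 0.5222 = 101.82 ms.

102 ms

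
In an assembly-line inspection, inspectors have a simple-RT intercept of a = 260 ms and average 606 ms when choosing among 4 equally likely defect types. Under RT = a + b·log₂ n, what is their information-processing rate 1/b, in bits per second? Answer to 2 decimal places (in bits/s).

b = (606 − 260)/log₂ 4 = 346/2 = 173.000 ms per bit = 0.17300 s/bit; the reciprocal is 5.780 bits/s.

5.78 bits/s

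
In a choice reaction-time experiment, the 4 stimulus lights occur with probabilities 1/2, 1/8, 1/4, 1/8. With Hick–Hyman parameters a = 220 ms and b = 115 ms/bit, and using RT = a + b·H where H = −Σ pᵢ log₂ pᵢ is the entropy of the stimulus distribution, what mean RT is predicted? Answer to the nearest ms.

Each term −pᵢ log₂ pᵢ: 0.5·1 + 0.125·3 + 0.25·2 + 0.125·3; summed, H = 1.750 bits.
Mean RT = a + bH = 220 + 115·1.750 = 421.25 ms.

421 ms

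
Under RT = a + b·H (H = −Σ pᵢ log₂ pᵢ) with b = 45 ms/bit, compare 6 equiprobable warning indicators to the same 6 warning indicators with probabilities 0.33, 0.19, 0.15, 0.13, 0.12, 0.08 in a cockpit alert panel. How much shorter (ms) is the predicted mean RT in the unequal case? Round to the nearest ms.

Equiprobable entropy H₀ = log₂ 6 = 2.5850 bits.
Skewed entropy H = −Σ pᵢ log₂ pᵢ = 2.4348 bits.
ΔRT = b·(H₀ − H) = 45 × 0.1501 = 6.76 ms.

7 ms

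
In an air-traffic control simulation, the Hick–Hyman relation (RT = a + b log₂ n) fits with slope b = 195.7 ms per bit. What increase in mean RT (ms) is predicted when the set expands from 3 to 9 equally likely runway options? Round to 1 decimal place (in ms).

Only the slope matters, since a is common to both: ΔRT = b·log₂(n₂/n₁).
log₂(9) − log₂(3) = 3.1699 − 1.5850 = 1.5850.
ΔRT = 195.7 × 1.5850 = 310.177 ms.

310.2 ms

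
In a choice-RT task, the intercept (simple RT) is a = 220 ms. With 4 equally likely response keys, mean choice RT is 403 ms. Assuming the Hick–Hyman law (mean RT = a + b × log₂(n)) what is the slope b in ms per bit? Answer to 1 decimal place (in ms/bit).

91.5 ms/bit

log₂(4) = 2 bits.
b = (RT − a)/log₂ n = (403 − 220) / 2 = 91.500 ms/bit.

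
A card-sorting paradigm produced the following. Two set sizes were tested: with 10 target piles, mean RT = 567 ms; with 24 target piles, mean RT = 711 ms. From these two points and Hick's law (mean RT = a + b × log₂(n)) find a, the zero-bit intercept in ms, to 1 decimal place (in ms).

188.3 ms

b = (RT₂ − RT₁)/(log₂ n₂ − log₂ n₁) = (711 − 567)/(4.5850 − 3.3219) = 114.011 ms/bit.
a = RT₁ − b·log₂ n₁ = 567 − 114.011 × 3.3219 = 188.263 ms.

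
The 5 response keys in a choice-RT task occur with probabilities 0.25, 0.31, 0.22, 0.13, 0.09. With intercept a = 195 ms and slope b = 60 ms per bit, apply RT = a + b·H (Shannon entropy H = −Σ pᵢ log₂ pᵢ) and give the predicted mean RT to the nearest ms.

327 ms

Entropy contributions −pᵢ log₂ pᵢ: 0.5000, 0.5238, 0.4806, 0.3826, 0.3127; sum H = 2.1997 bits.
RT = a + bH = 195 + 60·2.1997 = 326.98 ms.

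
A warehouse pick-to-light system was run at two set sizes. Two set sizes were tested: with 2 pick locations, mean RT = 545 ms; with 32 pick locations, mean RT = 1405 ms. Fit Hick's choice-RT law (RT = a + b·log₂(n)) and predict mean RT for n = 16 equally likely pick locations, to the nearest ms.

Fit slope and intercept:
  b = (1405 − 545) / (log₂ 32 − log₂ 2) = 860 / (5 − 1) = 215 ms/bit
  a = 545 − 215 × 1 = 330 ms
Then RT(16) = 330 + 215 × log₂ 16 = 330 + 215 × 4 ≈ 1190.000 ms.

1190 ms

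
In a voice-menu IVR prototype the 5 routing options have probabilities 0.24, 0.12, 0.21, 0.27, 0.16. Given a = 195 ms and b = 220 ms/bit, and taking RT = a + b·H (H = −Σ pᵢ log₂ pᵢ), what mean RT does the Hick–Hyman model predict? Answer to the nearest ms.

694 ms

Entropy contributions −pᵢ log₂ pᵢ: 0.4941, 0.3671, 0.4728, 0.5100, 0.4230; sum H = 2.2671 bits.
RT = a + bH = 195 + 220·2.2671 = 693.75 ms.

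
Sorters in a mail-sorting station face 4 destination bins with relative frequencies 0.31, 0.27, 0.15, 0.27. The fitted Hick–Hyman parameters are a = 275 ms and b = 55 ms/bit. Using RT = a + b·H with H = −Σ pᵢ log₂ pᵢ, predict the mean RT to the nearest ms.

382 ms

Entropy contributions −pᵢ log₂ pᵢ: 0.5238, 0.5100, 0.4105, 0.5100; sum H = 1.9544 bits.
RT = a + bH = 275 + 55·1.9544 = 382.49 ms.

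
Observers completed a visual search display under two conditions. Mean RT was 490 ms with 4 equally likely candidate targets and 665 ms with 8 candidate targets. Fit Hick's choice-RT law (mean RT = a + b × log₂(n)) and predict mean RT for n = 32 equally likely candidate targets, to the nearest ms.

Fit slope and intercept:
  b = (665 − 490) / (log₂ 8 − log₂ 4) = 175 / (3 − 2) = 175 ms/bit
  a = 490 − 175 × 2 = 140 ms
Then RT(32) = 140 + 175 × log₂ 32 = 140 + 175 × 5 ≈ 1015.000 ms.

1015 ms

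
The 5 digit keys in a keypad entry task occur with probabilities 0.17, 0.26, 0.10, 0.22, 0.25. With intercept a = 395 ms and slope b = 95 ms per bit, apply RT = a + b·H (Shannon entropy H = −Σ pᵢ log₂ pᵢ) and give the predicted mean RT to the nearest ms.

Entropy contributions −pᵢ log₂ pᵢ: 0.4346, 0.5053, 0.3322, 0.4806, 0.5000; sum H = 2.2526 bits.
RT = a + bH = 395 + 95·2.2526 = 609.00 ms.

609 ms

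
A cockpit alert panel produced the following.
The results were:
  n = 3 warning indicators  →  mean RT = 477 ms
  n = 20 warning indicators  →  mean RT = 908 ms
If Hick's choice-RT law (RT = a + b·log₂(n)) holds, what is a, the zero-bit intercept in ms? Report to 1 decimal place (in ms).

227.4 ms

The slope on a log₂ axis is (908 − 477) / (4.3219 − 1.5850) = 157.474 ms/bit.
Intercept: a = 477 − 157.474·log₂(3) = 227.410 ms.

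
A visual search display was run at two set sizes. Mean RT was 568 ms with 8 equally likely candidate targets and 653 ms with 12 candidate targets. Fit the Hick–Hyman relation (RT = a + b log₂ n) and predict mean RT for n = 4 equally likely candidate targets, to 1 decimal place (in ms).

422.7 ms

With log₂ n on the abscissa the relation is linear; from the two conditions:
  b = (653 − 568) / (log₂ 12 − log₂ 8) = 85 / (3.5850 − 3) = 145.308 ms/bit
  a = 568 − 145.308 × 3 = 132.075 ms
Then RT(4) = 132.075 + 145.308 × log₂ 4 = 132.075 + 145.308 × 2 ≈ 422.692 ms.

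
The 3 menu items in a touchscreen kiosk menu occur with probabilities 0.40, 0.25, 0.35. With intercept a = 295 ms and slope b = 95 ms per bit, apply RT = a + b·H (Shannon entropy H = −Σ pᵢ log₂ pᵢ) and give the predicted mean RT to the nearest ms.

443 ms

H = 0.40·log₂(1/0.40) + 0.25·log₂(1/0.25) + 0.35·log₂(1/0.35) = 1.5589 bits.
RT = 295 + 95 × 1.5589 = 443.09 ms.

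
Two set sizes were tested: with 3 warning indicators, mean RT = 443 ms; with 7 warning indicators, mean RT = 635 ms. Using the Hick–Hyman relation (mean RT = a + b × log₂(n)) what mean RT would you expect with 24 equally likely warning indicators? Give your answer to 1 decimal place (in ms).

914.2 ms

Solve the two-equation system in a and b:
  b = (635 − 443) / (log₂ 7 − log₂ 3) = 192 / (2.8074 − 1.5850) = 157.069 ms/bit
  a = 443 − 157.069 × 1.5850 = 194.051 ms
Then RT(24) = 194.051 + 157.069 × log₂ 24 = 194.051 + 157.069 × 4.5850 ≈ 914.207 ms.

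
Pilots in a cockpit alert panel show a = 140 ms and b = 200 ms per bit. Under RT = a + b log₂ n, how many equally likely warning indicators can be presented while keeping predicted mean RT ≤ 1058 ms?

24

200·log₂ n ≤ 1058 − 140 = 918, giving log₂ n ≤ 4.5900 and n ≤ 24.084. The largest whole number is 24.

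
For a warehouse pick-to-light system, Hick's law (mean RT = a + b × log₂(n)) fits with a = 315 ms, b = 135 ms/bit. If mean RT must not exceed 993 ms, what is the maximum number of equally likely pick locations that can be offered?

135·log₂ n ≤ 993 − 315 = 678, giving log₂ n ≤ 5.0222 and n ≤ 32.497. The largest whole number is 32.

32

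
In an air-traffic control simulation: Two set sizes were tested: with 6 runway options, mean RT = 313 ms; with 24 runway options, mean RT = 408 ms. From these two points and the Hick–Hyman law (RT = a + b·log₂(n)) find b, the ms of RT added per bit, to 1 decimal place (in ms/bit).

Slope: b = (408 − 313) / (log₂ 24 − log₂ 6) = 95/2.0000 = 47.500 ms/bit.

47.5 ms/bit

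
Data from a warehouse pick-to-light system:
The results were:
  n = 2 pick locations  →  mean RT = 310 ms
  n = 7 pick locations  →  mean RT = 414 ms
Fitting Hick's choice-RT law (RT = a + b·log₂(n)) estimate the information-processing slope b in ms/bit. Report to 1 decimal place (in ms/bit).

b = (RT₂ − RT₁)/(log₂ n₂ − log₂ n₁) = (414 − 310)/(2.8074 − 1) = 57.543 ms/bit.

57.5 ms/bit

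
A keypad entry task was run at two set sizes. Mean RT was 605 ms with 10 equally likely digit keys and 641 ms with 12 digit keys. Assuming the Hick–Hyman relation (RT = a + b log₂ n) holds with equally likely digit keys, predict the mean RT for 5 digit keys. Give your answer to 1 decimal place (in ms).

468.1 ms

Fit slope and intercept:
  b = (641 − 605) / (log₂ 12 − log₂ 10) = 36 / (3.5850 − 3.3219) = 136.864 ms/bit
  a = 605 − 136.864 × 3.3219 = 150.347 ms
Then RT(5) = 150.347 + 136.864 × log₂ 5 = 150.347 + 136.864 × 2.3219 ≈ 468.136 ms.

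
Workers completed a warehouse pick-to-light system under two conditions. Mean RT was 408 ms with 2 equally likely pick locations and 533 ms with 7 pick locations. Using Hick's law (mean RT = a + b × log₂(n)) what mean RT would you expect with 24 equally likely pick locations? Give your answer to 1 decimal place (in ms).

655.9 ms

With log₂ n on the abscissa the relation is linear; from the two conditions:
  b = (533 − 408) / (log₂ 7 − log₂ 2) = 125 / (2.8074 − 1) = 69.162 ms/bit
  a = 408 − 69.162 × 1 = 338.838 ms
Then RT(24) = 338.838 + 69.162 × log₂ 24 = 338.838 + 69.162 × 4.5850 ≈ 655.943 ms.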